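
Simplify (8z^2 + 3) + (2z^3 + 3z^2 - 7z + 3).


Align terms by degree and add:
  8z^2 + 3
+ 2z^3 + 3z^2 - 7z + 3
= 2z^3 + 11z^2 - 7z + 6


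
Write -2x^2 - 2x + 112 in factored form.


Roots satisfy r1 + r2 = -b/a = -1 and r1*r2 = c/a = -56.
So r1 = 7, r2 = -8.
-2x^2 - 2x + 112 = -2(x - r1)(x - r2) = -2(x - 7)(x + 8)


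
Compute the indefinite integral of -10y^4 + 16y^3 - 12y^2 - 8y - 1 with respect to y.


Reverse power rule on each term:
  ∫ -10y^4 dy = -2y^5
  ∫ 16y^3 dy = 4y^4
  ∫ -12y^2 dy = -4y^3
  ∫ -8y dy = -4y^2
  ∫ -1 dy = -y
F(y) = -2y^5 + 4y^4 - 4y^3 - 4y^2 - y + C


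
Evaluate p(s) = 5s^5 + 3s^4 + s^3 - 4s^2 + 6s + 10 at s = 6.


Using direct substitution:
  5 * (6)^5 = 38880
  3 * (6)^4 = 3888
  1 * (6)^3 = 216
  -4 * (6)^2 = -144
  6 * (6)^1 = 36
  constant: 10
Sum = 38880 + 3888 + 216 - 144 + 36 + 10 = 42886


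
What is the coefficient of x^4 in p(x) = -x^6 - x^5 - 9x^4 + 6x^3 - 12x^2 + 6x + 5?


Read off the coefficient of x^4: -9


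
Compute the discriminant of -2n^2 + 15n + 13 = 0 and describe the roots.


D = b^2 - 4ac = (15)^2 - 4(-2)(13) = 225 + 104 = 329
Since D > 0: two distinct irrational roots


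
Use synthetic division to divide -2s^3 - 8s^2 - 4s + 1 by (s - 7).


Synthetic division with c = 7. Coefficients: -2, -8, -4, 1
Bring down -2.
  -2 * 7 = -14; -14 - 8 = -22
  -22 * 7 = -154; -154 - 4 = -158
  -158 * 7 = -1106; -1106 + 1 = -1105
Quotient: -2s^2 - 22s - 158, Remainder: -1105


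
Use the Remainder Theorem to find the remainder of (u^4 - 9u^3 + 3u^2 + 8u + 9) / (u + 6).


By the Remainder Theorem, the remainder equals p(-6):
  1*(-6)^4 = 1296
  -9*(-6)^3 = 1944
  3*(-6)^2 = 108
  8*(-6)^1 = -48
  constant: 9
Sum: 1296 + 1944 + 108 - 48 + 9 = 3309


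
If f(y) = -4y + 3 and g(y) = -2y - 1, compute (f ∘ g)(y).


Substitute g(y) into f:
f(g(y)) = -4*(-2y - 1) + 3
Expand and combine: 8y + 7


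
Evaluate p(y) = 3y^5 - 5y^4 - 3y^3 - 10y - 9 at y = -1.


Using direct substitution:
  3 * (-1)^5 = -3
  -5 * (-1)^4 = -5
  -3 * (-1)^3 = 3
  0 * (-1)^2 = 0
  -10 * (-1)^1 = 10
  constant: -9
Sum = -3 - 5 + 3 + 0 + 10 - 9 = -4


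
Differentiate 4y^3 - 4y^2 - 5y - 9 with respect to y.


Apply the power rule term by term:
  d/dy(4y^3) = 12y^2
  d/dy(-4y^2) = -8y
  d/dy(-5y) = -5
  d/dy(-9) = 0
p'(y) = 12y^2 - 8y - 5


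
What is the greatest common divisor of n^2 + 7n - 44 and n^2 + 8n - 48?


Factor each:
  n^2 + 7n - 44 = (n - 4)(n + 11)
  n^2 + 8n - 48 = (n - 4)(n + 12)
Common monic factor: n - 4


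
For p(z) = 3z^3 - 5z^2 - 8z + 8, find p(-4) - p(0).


p(-4) = -232
p(0) = 8
p(-4) - p(0) = -232 - 8 = -240


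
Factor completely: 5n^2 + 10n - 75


Roots satisfy r1 + r2 = -b/a = -2 and r1*r2 = c/a = -15.
So r1 = 3, r2 = -5.
5n^2 + 10n - 75 = 5(n - r1)(n - r2) = 5(n - 3)(n + 5)


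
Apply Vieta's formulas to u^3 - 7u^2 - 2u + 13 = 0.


Monic cubic u^3+bu^2+cu+d=0: sum=-b, pairwise sum=c, product=-d.
b=-7, c=-2, d=13
r1+r2+r3 = 7
r1r2+r1r3+r2r3 = -2
r1r2r3 = -13


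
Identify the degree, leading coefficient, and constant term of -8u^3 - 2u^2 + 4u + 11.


Highest power of u is 3, with coefficient -8. Constant term is 11.
Degree = 3, leading coefficient = -8, constant term = 11


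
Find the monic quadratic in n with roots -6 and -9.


p(n) = (n + 6)(n + 9)
Expand: n^2 + 15n + 54


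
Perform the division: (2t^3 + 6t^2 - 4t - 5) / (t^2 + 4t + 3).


(2t^3 + 6t^2 - 4t - 5) / (t^2 + 4t + 3)
Step 1: 2t * (t^2 + 4t + 3) = 2t^3 + 8t^2 + 6t; subtract.
Step 2: -2 * (t^2 + 4t + 3) = -2t^2 - 8t - 6; subtract.
Quotient: 2t - 2, Remainder: -2t + 1


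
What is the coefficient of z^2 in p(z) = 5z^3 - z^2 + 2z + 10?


Read off the coefficient of z^2: -1


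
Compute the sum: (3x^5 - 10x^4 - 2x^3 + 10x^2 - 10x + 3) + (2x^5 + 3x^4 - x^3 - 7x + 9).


Align terms by degree and add:
  3x^5 - 10x^4 - 2x^3 + 10x^2 - 10x + 3
+ 2x^5 + 3x^4 - x^3 - 7x + 9
= 5x^5 - 7x^4 - 3x^3 + 10x^2 - 17x + 12


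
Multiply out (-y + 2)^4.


Expand (-y + 2)^4 by repeated multiplication:
  (-y + 2)^2 = y^2 - 4y + 4
  (-y + 2)^3 = -y^3 + 6y^2 - 12y + 8
= y^4 - 8y^3 + 24y^2 - 32y + 16


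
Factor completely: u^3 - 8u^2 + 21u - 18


Try integer roots (divisors of -18). u=3: p(3)=0.
Divide out (u - 3): quotient is u^2 - 5u + 6.
Factor the quadratic: (u - 2)(u - 3)
Result: (u - 3)(u - 2)(u - 3)


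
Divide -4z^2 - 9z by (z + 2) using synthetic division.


Synthetic division with c = -2. Coefficients: -4, -9, 0
Bring down -4.
  -4 * -2 = 8; 8 - 9 = -1
  -1 * -2 = 2; 2 + 0 = 2
Quotient: -4z - 1, Remainder: 2


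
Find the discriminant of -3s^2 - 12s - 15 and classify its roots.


D = b^2 - 4ac = (-12)^2 - 4(-3)(-15) = 144 - 180 = -36
Since D < 0: two complex conjugate roots (no real roots)


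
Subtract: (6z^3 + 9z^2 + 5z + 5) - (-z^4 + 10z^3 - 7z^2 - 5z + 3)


Distribute the minus sign:
  (6z^3 + 9z^2 + 5z + 5)
- (-z^4 + 10z^3 - 7z^2 - 5z + 3)
Negate second polynomial: z^4 - 10z^3 + 7z^2 + 5z - 3
Add: z^4 - 4z^3 + 16z^2 + 10z + 2


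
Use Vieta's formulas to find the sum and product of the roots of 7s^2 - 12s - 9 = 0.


For as^2+bs+c=0: sum = -b/a, product = c/a.
a=7, b=-12, c=-9
Sum = -(-12)/7 = 12/7
Product = (-9)/7 = -9/7


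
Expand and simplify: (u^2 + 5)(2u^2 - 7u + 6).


Distribute each term of the first polynomial:
  (u^2)(2u^2 - 7u + 6) = 2u^4 - 7u^3 + 6u^2
  (5)(2u^2 - 7u + 6) = 10u^2 - 35u + 30
Sum: 2u^4 - 7u^3 + 16u^2 - 35u + 30


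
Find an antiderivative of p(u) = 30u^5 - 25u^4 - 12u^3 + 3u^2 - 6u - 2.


Reverse power rule on each term:
  ∫ 30u^5 du = 5u^6
  ∫ -25u^4 du = -5u^5
  ∫ -12u^3 du = -3u^4
  ∫ 3u^2 du = u^3
  ∫ -6u du = -3u^2
  ∫ -2 du = -2u
F(u) = 5u^6 - 5u^5 - 3u^4 + u^3 - 3u^2 - 2u + C


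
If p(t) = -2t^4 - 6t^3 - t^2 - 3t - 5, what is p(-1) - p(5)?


p(-1) = 1
p(5) = -2045
p(-1) - p(5) = 1 + 2045 = 2046


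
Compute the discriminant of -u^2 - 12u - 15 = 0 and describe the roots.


D = b^2 - 4ac = (-12)^2 - 4(-1)(-15) = 144 - 60 = 84
Since D > 0: two distinct irrational roots


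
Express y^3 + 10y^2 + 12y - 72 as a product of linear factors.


Try integer roots (divisors of -72). y=2: p(2)=0.
Divide out (y - 2): quotient is y^2 + 12y + 36.
Factor the quadratic: (y + 6)(y + 6)
Result: (y - 2)(y + 6)(y + 6)


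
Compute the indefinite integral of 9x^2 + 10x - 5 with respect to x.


Reverse power rule on each term:
  ∫ 9x^2 dx = 3x^3
  ∫ 10x dx = 5x^2
  ∫ -5 dx = -5x
F(x) = 3x^3 + 5x^2 - 5x + C


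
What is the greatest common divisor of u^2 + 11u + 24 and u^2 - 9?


Factor each:
  u^2 + 11u + 24 = (u + 3)(u + 8)
  u^2 - 9 = (u + 3)(u - 3)
Common monic factor: u + 3


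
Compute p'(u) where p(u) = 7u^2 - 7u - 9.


Apply the power rule term by term:
  d/du(7u^2) = 14u
  d/du(-7u) = -7
  d/du(-9) = 0
p'(u) = 14u - 7


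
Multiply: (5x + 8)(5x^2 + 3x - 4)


Distribute each term of the first polynomial:
  (5x)(5x^2 + 3x - 4) = 25x^3 + 15x^2 - 20x
  (8)(5x^2 + 3x - 4) = 40x^2 + 24x - 32
Sum: 25x^3 + 55x^2 + 4x - 32


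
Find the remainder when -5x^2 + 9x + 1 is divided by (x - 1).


By the Remainder Theorem, the remainder equals p(1):
  -5*(1)^2 = -5
  9*(1)^1 = 9
  constant: 1
Sum: -5 + 9 + 1 = 5


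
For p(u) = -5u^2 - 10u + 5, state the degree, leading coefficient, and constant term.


Highest power of u is 2, with coefficient -5. Constant term is 5.
Degree = 2, leading coefficient = -5, constant term = 5


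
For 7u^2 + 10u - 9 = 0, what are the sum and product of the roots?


For au^2+bu+c=0: sum = -b/a, product = c/a.
a=7, b=10, c=-9
Sum = -(10)/7 = -10/7
Product = (-9)/7 = -9/7


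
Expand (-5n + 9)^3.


Expand (-5n + 9)^3 by repeated multiplication:
  (-5n + 9)^2 = 25n^2 - 90n + 81
= -125n^3 + 675n^2 - 1215n + 729


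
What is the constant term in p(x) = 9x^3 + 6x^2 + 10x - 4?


Read off the constant term: -4


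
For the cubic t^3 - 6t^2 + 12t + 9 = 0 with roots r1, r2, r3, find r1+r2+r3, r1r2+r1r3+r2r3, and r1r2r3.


Monic cubic t^3+bt^2+ct+d=0: sum=-b, pairwise sum=c, product=-d.
b=-6, c=12, d=9
r1+r2+r3 = 6
r1r2+r1r3+r2r3 = 12
r1r2r3 = -9


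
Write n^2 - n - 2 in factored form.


Roots satisfy r1 + r2 = -b/a = 1 and r1*r2 = c/a = -2.
So r1 = 2, r2 = -1.
n^2 - n - 2 = (n - r1)(n - r2) = (n - 2)(n + 1)


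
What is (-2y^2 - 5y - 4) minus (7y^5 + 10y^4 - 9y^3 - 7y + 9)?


Distribute the minus sign:
  (-2y^2 - 5y - 4)
- (7y^5 + 10y^4 - 9y^3 - 7y + 9)
Negate second polynomial: -7y^5 - 10y^4 + 9y^3 + 7y - 9
Add: -7y^5 - 10y^4 + 9y^3 - 2y^2 + 2y - 13


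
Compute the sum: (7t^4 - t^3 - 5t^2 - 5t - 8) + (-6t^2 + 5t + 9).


Align terms by degree and add:
  7t^4 - t^3 - 5t^2 - 5t - 8
  -6t^2 + 5t + 9
= 7t^4 - t^3 - 11t^2 + 1


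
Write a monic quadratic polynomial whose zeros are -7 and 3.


p(z) = (z + 7)(z - 3)
Expand: z^2 + 4z - 21


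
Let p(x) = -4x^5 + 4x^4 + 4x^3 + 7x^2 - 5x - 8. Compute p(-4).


Using direct substitution:
  -4 * (-4)^5 = 4096
  4 * (-4)^4 = 1024
  4 * (-4)^3 = -256
  7 * (-4)^2 = 112
  -5 * (-4)^1 = 20
  constant: -8
Sum = 4096 + 1024 - 256 + 112 + 20 - 8 = 4988


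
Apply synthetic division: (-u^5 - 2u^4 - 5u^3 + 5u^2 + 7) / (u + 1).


Synthetic division with c = -1. Coefficients: -1, -2, -5, 5, 0, 7
Bring down -1.
  -1 * -1 = 1; 1 - 2 = -1
  -1 * -1 = 1; 1 - 5 = -4
  -4 * -1 = 4; 4 + 5 = 9
  9 * -1 = -9; -9 + 0 = -9
  -9 * -1 = 9; 9 + 7 = 16
Quotient: -u^4 - u^3 - 4u^2 + 9u - 9, Remainder: 16


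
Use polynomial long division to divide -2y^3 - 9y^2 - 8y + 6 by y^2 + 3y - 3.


(-2y^3 - 9y^2 - 8y + 6) / (y^2 + 3y - 3)
Step 1: -2y * (y^2 + 3y - 3) = -2y^3 - 6y^2 + 6y; subtract.
Step 2: -3 * (y^2 + 3y - 3) = -3y^2 - 9y + 9; subtract.
Quotient: -2y - 3, Remainder: -5y - 3


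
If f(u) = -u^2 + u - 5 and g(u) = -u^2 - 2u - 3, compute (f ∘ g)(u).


Substitute g(u) into f:
f(g(u)) = -1*(-u^2 - 2u - 3)^2 + 1*(-u^2 - 2u - 3) + (-5)
(-u^2 - 2u - 3)^2 = u^4 + 4u^3 + 10u^2 + 12u + 9
Expand and combine: -u^4 - 4u^3 - 11u^2 - 14u - 17


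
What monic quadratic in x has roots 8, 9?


p(x) = (x - 8)(x - 9)
Expand: x^2 - 17x + 72


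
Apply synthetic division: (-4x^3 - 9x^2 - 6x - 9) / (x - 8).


Synthetic division with c = 8. Coefficients: -4, -9, -6, -9
Bring down -4.
  -4 * 8 = -32; -32 - 9 = -41
  -41 * 8 = -328; -328 - 6 = -334
  -334 * 8 = -2672; -2672 - 9 = -2681
Quotient: -4x^2 - 41x - 334, Remainder: -2681


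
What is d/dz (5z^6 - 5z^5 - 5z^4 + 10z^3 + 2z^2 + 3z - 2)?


Apply the power rule term by term:
  d/dz(5z^6) = 30z^5
  d/dz(-5z^5) = -25z^4
  d/dz(-5z^4) = -20z^3
  d/dz(10z^3) = 30z^2
  d/dz(2z^2) = 4z
  d/dz(3z) = 3
  d/dz(-2) = 0
p'(z) = 30z^5 - 25z^4 - 20z^3 + 30z^2 + 4z + 3


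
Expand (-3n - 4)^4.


Expand (-3n - 4)^4 by repeated multiplication:
  (-3n - 4)^2 = 9n^2 + 24n + 16
  (-3n - 4)^3 = -27n^3 - 108n^2 - 144n - 64
= 81n^4 + 432n^3 + 864n^2 + 768n + 256


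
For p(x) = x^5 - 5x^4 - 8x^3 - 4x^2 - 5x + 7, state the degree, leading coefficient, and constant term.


Highest power of x is 5, with coefficient 1. Constant term is 7.
Degree = 5, leading coefficient = 1, constant term = 7


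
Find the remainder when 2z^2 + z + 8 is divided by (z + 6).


By the Remainder Theorem, the remainder equals p(-6):
  2*(-6)^2 = 72
  1*(-6)^1 = -6
  constant: 8
Sum: 72 - 6 + 8 = 74


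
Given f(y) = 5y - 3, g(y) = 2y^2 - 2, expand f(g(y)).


Substitute g(y) into f:
f(g(y)) = 5*(2y^2 - 2) + (-3)
Expand and combine: 10y^2 - 13


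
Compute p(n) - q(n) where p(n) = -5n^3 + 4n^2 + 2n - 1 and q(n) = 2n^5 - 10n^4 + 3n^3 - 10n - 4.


Distribute the minus sign:
  (-5n^3 + 4n^2 + 2n - 1)
- (2n^5 - 10n^4 + 3n^3 - 10n - 4)
Negate second polynomial: -2n^5 + 10n^4 - 3n^3 + 10n + 4
Add: -2n^5 + 10n^4 - 8n^3 + 4n^2 + 12n + 3


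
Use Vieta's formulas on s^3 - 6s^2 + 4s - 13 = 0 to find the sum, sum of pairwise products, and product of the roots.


Monic cubic s^3+bs^2+cs+d=0: sum=-b, pairwise sum=c, product=-d.
b=-6, c=4, d=-13
r1+r2+r3 = 6
r1r2+r1r3+r2r3 = 4
r1r2r3 = 13


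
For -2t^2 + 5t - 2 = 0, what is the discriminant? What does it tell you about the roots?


D = b^2 - 4ac = (5)^2 - 4(-2)(-2) = 25 - 16 = 9
Since D > 0: two distinct rational roots


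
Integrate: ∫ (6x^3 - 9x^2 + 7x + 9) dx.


Reverse power rule on each term:
  ∫ 6x^3 dx = (3/2)x^4
  ∫ -9x^2 dx = -3x^3
  ∫ 7x dx = (7/2)x^2
  ∫ 9 dx = 9x
F(x) = (3/2)x^4 - 3x^3 + (7/2)x^2 + 9x + C


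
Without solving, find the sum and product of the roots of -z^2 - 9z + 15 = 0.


For az^2+bz+c=0: sum = -b/a, product = c/a.
a=-1, b=-9, c=15
Sum = -(-9)/-1 = -9
Product = (15)/-1 = -15


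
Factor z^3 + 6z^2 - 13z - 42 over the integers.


Try integer roots (divisors of -42). z=3: p(3)=0.
Divide out (z - 3): quotient is z^2 + 9z + 14.
Factor the quadratic: (z + 2)(z + 7)
Result: (z - 3)(z + 2)(z + 7)


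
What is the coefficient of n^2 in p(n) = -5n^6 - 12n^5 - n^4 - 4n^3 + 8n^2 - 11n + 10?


Read off the coefficient of n^2: 8


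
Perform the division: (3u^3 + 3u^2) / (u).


(3u^3 + 3u^2) / (u)
Step 1: 3u^2 * (u) = 3u^3; subtract.
Step 2: 3u * (u) = 3u^2; subtract.
Step 3: 0 * (u) = 0; subtract.
Quotient: 3u^2 + 3u, Remainder: 0


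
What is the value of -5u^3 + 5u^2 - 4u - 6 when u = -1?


Using direct substitution:
  -5 * (-1)^3 = 5
  5 * (-1)^2 = 5
  -4 * (-1)^1 = 4
  constant: -6
Sum = 5 + 5 + 4 - 6 = 8


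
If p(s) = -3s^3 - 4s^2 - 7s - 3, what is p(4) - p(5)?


p(4) = -287
p(5) = -513
p(4) - p(5) = -287 + 513 = 226


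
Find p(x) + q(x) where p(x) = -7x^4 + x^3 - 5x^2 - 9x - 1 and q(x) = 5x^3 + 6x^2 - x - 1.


Align terms by degree and add:
  -7x^4 + x^3 - 5x^2 - 9x - 1
+ 5x^3 + 6x^2 - x - 1
= -7x^4 + 6x^3 + x^2 - 10x - 2


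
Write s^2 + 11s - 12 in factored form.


Roots satisfy r1 + r2 = -b/a = -11 and r1*r2 = c/a = -12.
So r1 = 1, r2 = -12.
s^2 + 11s - 12 = (s - r1)(s - r2) = (s - 1)(s + 12)


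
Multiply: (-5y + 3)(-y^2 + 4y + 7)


Distribute each term of the first polynomial:
  (-5y)(-y^2 + 4y + 7) = 5y^3 - 20y^2 - 35y
  (3)(-y^2 + 4y + 7) = -3y^2 + 12y + 21
Sum: 5y^3 - 23y^2 - 23y + 21


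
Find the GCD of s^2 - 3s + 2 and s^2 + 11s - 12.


Factor each:
  s^2 - 3s + 2 = (s - 1)(s - 2)
  s^2 + 11s - 12 = (s - 1)(s + 12)
Common monic factor: s - 1


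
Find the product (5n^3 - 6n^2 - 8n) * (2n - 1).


Distribute each term of the first polynomial:
  (5n^3)(2n - 1) = 10n^4 - 5n^3
  (-6n^2)(2n - 1) = -12n^3 + 6n^2
  (-8n)(2n - 1) = -16n^2 + 8n
Sum: 10n^4 - 17n^3 - 10n^2 + 8n


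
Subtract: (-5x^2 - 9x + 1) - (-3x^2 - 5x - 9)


Distribute the minus sign:
  (-5x^2 - 9x + 1)
- (-3x^2 - 5x - 9)
Negate second polynomial: 3x^2 + 5x + 9
Add: -2x^2 - 4x + 10


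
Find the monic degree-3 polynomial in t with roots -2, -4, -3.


p(t) = (t + 2)(t + 4)(t + 3)
Expand: t^3 + 9t^2 + 26t + 24


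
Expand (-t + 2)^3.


Expand (-t + 2)^3 by repeated multiplication:
  (-t + 2)^2 = t^2 - 4t + 4
= -t^3 + 6t^2 - 12t + 8


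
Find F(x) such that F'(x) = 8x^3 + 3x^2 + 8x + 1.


Reverse power rule on each term:
  ∫ 8x^3 dx = 2x^4
  ∫ 3x^2 dx = x^3
  ∫ 8x dx = 4x^2
  ∫ 1 dx = x
F(x) = 2x^4 + x^3 + 4x^2 + x + C


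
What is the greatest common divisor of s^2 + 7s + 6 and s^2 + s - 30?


Factor each:
  s^2 + 7s + 6 = (s + 6)(s + 1)
  s^2 + s - 30 = (s + 6)(s - 5)
Common monic factor: s + 6


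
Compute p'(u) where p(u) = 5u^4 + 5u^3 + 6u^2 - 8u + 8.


Apply the power rule term by term:
  d/du(5u^4) = 20u^3
  d/du(5u^3) = 15u^2
  d/du(6u^2) = 12u
  d/du(-8u) = -8
  d/du(8) = 0
p'(u) = 20u^3 + 15u^2 + 12u - 8


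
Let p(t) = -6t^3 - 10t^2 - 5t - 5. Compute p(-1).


Using direct substitution:
  -6 * (-1)^3 = 6
  -10 * (-1)^2 = -10
  -5 * (-1)^1 = 5
  constant: -5
Sum = 6 - 10 + 5 - 5 = -4


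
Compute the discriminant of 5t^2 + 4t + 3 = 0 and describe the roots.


D = b^2 - 4ac = (4)^2 - 4(5)(3) = 16 - 60 = -44
Since D < 0: two complex conjugate roots (no real roots)


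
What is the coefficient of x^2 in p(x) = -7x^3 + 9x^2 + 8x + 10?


Read off the coefficient of x^2: 9


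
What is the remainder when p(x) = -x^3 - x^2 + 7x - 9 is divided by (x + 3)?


By the Remainder Theorem, the remainder equals p(-3):
  -1*(-3)^3 = 27
  -1*(-3)^2 = -9
  7*(-3)^1 = -21
  constant: -9
Sum: 27 - 9 - 21 - 9 = -12


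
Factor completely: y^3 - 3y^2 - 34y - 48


Try integer roots (divisors of -48). y=-2: p(-2)=0.
Divide out (y + 2): quotient is y^2 - 5y - 24.
Factor the quadratic: (y + 3)(y - 8)
Result: (y + 2)(y + 3)(y - 8)


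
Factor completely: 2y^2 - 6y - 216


Roots satisfy r1 + r2 = -b/a = 3 and r1*r2 = c/a = -108.
So r1 = -9, r2 = 12.
2y^2 - 6y - 216 = 2(y - r1)(y - r2) = 2(y + 9)(y - 12)


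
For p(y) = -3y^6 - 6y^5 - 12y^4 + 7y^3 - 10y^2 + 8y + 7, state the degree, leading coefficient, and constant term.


Highest power of y is 6, with coefficient -3. Constant term is 7.
Degree = 6, leading coefficient = -3, constant term = 7


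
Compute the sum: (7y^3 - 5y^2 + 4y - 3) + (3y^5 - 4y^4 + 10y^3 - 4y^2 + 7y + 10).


Align terms by degree and add:
  7y^3 - 5y^2 + 4y - 3
+ 3y^5 - 4y^4 + 10y^3 - 4y^2 + 7y + 10
= 3y^5 - 4y^4 + 17y^3 - 9y^2 + 11y + 7


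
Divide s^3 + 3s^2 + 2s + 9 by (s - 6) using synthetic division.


Synthetic division with c = 6. Coefficients: 1, 3, 2, 9
Bring down 1.
  1 * 6 = 6; 6 + 3 = 9
  9 * 6 = 54; 54 + 2 = 56
  56 * 6 = 336; 336 + 9 = 345
Quotient: s^2 + 9s + 56, Remainder: 345


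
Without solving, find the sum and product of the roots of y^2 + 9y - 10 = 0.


For ay^2+by+c=0: sum = -b/a, product = c/a.
a=1, b=9, c=-10
Sum = -(9)/1 = -9
Product = (-10)/1 = -10


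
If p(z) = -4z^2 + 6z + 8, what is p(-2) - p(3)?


p(-2) = -20
p(3) = -10
p(-2) - p(3) = -20 + 10 = -10


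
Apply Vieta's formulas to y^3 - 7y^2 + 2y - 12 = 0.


Monic cubic y^3+by^2+cy+d=0: sum=-b, pairwise sum=c, product=-d.
b=-7, c=2, d=-12
r1+r2+r3 = 7
r1r2+r1r3+r2r3 = 2
r1r2r3 = 12


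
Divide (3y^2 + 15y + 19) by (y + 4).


(3y^2 + 15y + 19) / (y + 4)
Step 1: 3y * (y + 4) = 3y^2 + 12y; subtract.
Step 2: 3 * (y + 4) = 3y + 12; subtract.
Quotient: 3y + 3, Remainder: 7


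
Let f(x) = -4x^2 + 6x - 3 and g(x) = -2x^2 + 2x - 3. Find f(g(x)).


Substitute g(x) into f:
f(g(x)) = -4*(-2x^2 + 2x - 3)^2 + 6*(-2x^2 + 2x - 3) + (-3)
(-2x^2 + 2x - 3)^2 = 4x^4 - 8x^3 + 16x^2 - 12x + 9
Expand and combine: -16x^4 + 32x^3 - 76x^2 + 60x - 57


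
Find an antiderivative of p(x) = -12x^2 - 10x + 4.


Reverse power rule on each term:
  ∫ -12x^2 dx = -4x^3
  ∫ -10x dx = -5x^2
  ∫ 4 dx = 4x
F(x) = -4x^3 - 5x^2 + 4x + C


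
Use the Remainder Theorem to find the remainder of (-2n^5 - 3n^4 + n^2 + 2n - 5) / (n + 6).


By the Remainder Theorem, the remainder equals p(-6):
  -2*(-6)^5 = 15552
  -3*(-6)^4 = -3888
  0*(-6)^3 = 0
  1*(-6)^2 = 36
  2*(-6)^1 = -12
  constant: -5
Sum: 15552 - 3888 + 0 + 36 - 12 - 5 = 11683


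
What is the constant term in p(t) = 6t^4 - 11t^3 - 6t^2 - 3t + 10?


Read off the constant term: 10


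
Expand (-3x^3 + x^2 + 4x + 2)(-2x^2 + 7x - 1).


Distribute each term of the first polynomial:
  (-3x^3)(-2x^2 + 7x - 1) = 6x^5 - 21x^4 + 3x^3
  (x^2)(-2x^2 + 7x - 1) = -2x^4 + 7x^3 - x^2
  (4x)(-2x^2 + 7x - 1) = -8x^3 + 28x^2 - 4x
  (2)(-2x^2 + 7x - 1) = -4x^2 + 14x - 2
Sum: 6x^5 - 23x^4 + 2x^3 + 23x^2 + 10x - 2


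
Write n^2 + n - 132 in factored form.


Roots satisfy r1 + r2 = -b/a = -1 and r1*r2 = c/a = -132.
So r1 = -12, r2 = 11.
n^2 + n - 132 = (n - r1)(n - r2) = (n + 12)(n - 11)


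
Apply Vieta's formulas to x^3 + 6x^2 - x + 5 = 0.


Monic cubic x^3+bx^2+cx+d=0: sum=-b, pairwise sum=c, product=-d.
b=6, c=-1, d=5
r1+r2+r3 = -6
r1r2+r1r3+r2r3 = -1
r1r2r3 = -5


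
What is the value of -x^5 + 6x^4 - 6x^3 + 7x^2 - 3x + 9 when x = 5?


Using direct substitution:
  -1 * (5)^5 = -3125
  6 * (5)^4 = 3750
  -6 * (5)^3 = -750
  7 * (5)^2 = 175
  -3 * (5)^1 = -15
  constant: 9
Sum = -3125 + 3750 - 750 + 175 - 15 + 9 = 44


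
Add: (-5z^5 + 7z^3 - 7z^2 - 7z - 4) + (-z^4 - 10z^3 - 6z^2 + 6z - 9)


Align terms by degree and add:
  -5z^5 + 7z^3 - 7z^2 - 7z - 4
  -z^4 - 10z^3 - 6z^2 + 6z - 9
= -5z^5 - z^4 - 3z^3 - 13z^2 - z - 13


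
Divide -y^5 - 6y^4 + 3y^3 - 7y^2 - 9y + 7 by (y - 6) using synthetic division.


Synthetic division with c = 6. Coefficients: -1, -6, 3, -7, -9, 7
Bring down -1.
  -1 * 6 = -6; -6 - 6 = -12
  -12 * 6 = -72; -72 + 3 = -69
  -69 * 6 = -414; -414 - 7 = -421
  -421 * 6 = -2526; -2526 - 9 = -2535
  -2535 * 6 = -15210; -15210 + 7 = -15203
Quotient: -y^4 - 12y^3 - 69y^2 - 421y - 2535, Remainder: -15203


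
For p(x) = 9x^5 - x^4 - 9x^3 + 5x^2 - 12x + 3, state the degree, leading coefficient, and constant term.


Highest power of x is 5, with coefficient 9. Constant term is 3.
Degree = 5, leading coefficient = 9, constant term = 3


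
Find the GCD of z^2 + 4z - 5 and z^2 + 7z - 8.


Factor each:
  z^2 + 4z - 5 = (z - 1)(z + 5)
  z^2 + 7z - 8 = (z - 1)(z + 8)
Common monic factor: z - 1


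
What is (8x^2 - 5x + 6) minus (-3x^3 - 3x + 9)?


Distribute the minus sign:
  (8x^2 - 5x + 6)
- (-3x^3 - 3x + 9)
Negate second polynomial: 3x^3 + 3x - 9
Add: 3x^3 + 8x^2 - 2x - 3


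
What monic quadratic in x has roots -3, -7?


p(x) = (x + 3)(x + 7)
Expand: x^2 + 10x + 21


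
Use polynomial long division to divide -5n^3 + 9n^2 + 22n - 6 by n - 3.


(-5n^3 + 9n^2 + 22n - 6) / (n - 3)
Step 1: -5n^2 * (n - 3) = -5n^3 + 15n^2; subtract.
Step 2: -6n * (n - 3) = -6n^2 + 18n; subtract.
Step 3: 4 * (n - 3) = 4n - 12; subtract.
Quotient: -5n^2 - 6n + 4, Remainder: 6


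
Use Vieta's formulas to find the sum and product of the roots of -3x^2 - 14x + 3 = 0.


For ax^2+bx+c=0: sum = -b/a, product = c/a.
a=-3, b=-14, c=3
Sum = -(-14)/-3 = -14/3
Product = (3)/-3 = -1


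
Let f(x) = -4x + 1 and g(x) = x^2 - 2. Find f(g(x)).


Substitute g(x) into f:
f(g(x)) = -4*(x^2 - 2) + 1
Expand and combine: -4x^2 + 9


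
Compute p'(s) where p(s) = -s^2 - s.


Apply the power rule term by term:
  d/ds(-s^2) = -2s
  d/ds(-s) = -1
p'(s) = -2s - 1


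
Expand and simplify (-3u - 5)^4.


Expand (-3u - 5)^4 by repeated multiplication:
  (-3u - 5)^2 = 9u^2 + 30u + 25
  (-3u - 5)^3 = -27u^3 - 135u^2 - 225u - 125
= 81u^4 + 540u^3 + 1350u^2 + 1500u + 625


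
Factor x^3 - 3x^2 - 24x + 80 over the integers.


Try integer roots (divisors of 80). x=-5: p(-5)=0.
Divide out (x + 5): quotient is x^2 - 8x + 16.
Factor the quadratic: (x - 4)(x - 4)
Result: (x + 5)(x - 4)(x - 4)


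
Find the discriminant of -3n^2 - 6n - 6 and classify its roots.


D = b^2 - 4ac = (-6)^2 - 4(-3)(-6) = 36 - 72 = -36
Since D < 0: two complex conjugate roots (no real roots)


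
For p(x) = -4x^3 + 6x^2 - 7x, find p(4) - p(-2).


p(4) = -188
p(-2) = 70
p(4) - p(-2) = -188 - 70 = -258


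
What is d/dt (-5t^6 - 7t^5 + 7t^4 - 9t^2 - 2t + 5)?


Apply the power rule term by term:
  d/dt(-5t^6) = -30t^5
  d/dt(-7t^5) = -35t^4
  d/dt(7t^4) = 28t^3
  d/dt(-9t^2) = -18t
  d/dt(-2t) = -2
  d/dt(5) = 0
p'(t) = -30t^5 - 35t^4 + 28t^3 - 18t - 2


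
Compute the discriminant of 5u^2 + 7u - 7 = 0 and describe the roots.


D = b^2 - 4ac = (7)^2 - 4(5)(-7) = 49 + 140 = 189
Since D > 0: two distinct irrational roots


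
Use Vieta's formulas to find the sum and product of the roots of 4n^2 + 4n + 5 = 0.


For an^2+bn+c=0: sum = -b/a, product = c/a.
a=4, b=4, c=5
Sum = -(4)/4 = -1
Product = (5)/4 = 5/4


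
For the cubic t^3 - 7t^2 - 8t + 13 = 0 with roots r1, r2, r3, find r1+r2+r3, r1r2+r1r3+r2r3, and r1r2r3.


Monic cubic t^3+bt^2+ct+d=0: sum=-b, pairwise sum=c, product=-d.
b=-7, c=-8, d=13
r1+r2+r3 = 7
r1r2+r1r3+r2r3 = -8
r1r2r3 = -13


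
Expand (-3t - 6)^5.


Expand (-3t - 6)^5 by repeated multiplication:
  (-3t - 6)^2 = 9t^2 + 36t + 36
  (-3t - 6)^3 = -27t^3 - 162t^2 - 324t - 216
  (-3t - 6)^4 = 81t^4 + 648t^3 + 1944t^2 + 2592t + 1296
= -243t^5 - 2430t^4 - 9720t^3 - 19440t^2 - 19440t - 7776


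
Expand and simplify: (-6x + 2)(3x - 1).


Distribute each term of the first polynomial:
  (-6x)(3x - 1) = -18x^2 + 6x
  (2)(3x - 1) = 6x - 2
Sum: -18x^2 + 12x - 2


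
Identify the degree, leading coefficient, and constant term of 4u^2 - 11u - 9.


Highest power of u is 2, with coefficient 4. Constant term is -9.
Degree = 2, leading coefficient = 4, constant term = -9


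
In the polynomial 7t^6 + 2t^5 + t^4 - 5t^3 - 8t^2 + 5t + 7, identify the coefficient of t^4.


Read off the coefficient of t^4: 1


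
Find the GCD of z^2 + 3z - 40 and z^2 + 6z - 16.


Factor each:
  z^2 + 3z - 40 = (z + 8)(z - 5)
  z^2 + 6z - 16 = (z + 8)(z - 2)
Common monic factor: z + 8


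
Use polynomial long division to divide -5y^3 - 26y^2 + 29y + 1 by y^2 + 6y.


(-5y^3 - 26y^2 + 29y + 1) / (y^2 + 6y)
Step 1: -5y * (y^2 + 6y) = -5y^3 - 30y^2; subtract.
Step 2: 4 * (y^2 + 6y) = 4y^2 + 24y; subtract.
Quotient: -5y + 4, Remainder: 5y + 1


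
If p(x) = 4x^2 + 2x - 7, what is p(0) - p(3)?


p(0) = -7
p(3) = 35
p(0) - p(3) = -7 - 35 = -42


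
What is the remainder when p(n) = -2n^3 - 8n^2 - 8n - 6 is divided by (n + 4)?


By the Remainder Theorem, the remainder equals p(-4):
  -2*(-4)^3 = 128
  -8*(-4)^2 = -128
  -8*(-4)^1 = 32
  constant: -6
Sum: 128 - 128 + 32 - 6 = 26


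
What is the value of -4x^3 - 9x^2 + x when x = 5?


Using direct substitution:
  -4 * (5)^3 = -500
  -9 * (5)^2 = -225
  1 * (5)^1 = 5
  constant: 0
Sum = -500 - 225 + 5 + 0 = -720


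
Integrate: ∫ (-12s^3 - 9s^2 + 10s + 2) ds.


Reverse power rule on each term:
  ∫ -12s^3 ds = -3s^4
  ∫ -9s^2 ds = -3s^3
  ∫ 10s ds = 5s^2
  ∫ 2 ds = 2s
F(s) = -3s^4 - 3s^3 + 5s^2 + 2s + C


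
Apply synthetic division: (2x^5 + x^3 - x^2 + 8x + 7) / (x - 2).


Synthetic division with c = 2. Coefficients: 2, 0, 1, -1, 8, 7
Bring down 2.
  2 * 2 = 4; 4 + 0 = 4
  4 * 2 = 8; 8 + 1 = 9
  9 * 2 = 18; 18 - 1 = 17
  17 * 2 = 34; 34 + 8 = 42
  42 * 2 = 84; 84 + 7 = 91
Quotient: 2x^4 + 4x^3 + 9x^2 + 17x + 42, Remainder: 91


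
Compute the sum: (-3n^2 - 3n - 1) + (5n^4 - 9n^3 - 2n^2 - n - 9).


Align terms by degree and add:
  -3n^2 - 3n - 1
+ 5n^4 - 9n^3 - 2n^2 - n - 9
= 5n^4 - 9n^3 - 5n^2 - 4n - 10


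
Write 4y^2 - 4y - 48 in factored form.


Roots satisfy r1 + r2 = -b/a = 1 and r1*r2 = c/a = -12.
So r1 = 4, r2 = -3.
4y^2 - 4y - 48 = 4(y - r1)(y - r2) = 4(y - 4)(y + 3)


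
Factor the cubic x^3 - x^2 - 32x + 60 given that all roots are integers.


Try integer roots (divisors of 60). x=2: p(2)=0.
Divide out (x - 2): quotient is x^2 + x - 30.
Factor the quadratic: (x + 6)(x - 5)
Result: (x - 2)(x + 6)(x - 5)


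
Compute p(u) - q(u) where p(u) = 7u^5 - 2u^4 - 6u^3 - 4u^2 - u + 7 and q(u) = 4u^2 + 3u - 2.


Distribute the minus sign:
  (7u^5 - 2u^4 - 6u^3 - 4u^2 - u + 7)
- (4u^2 + 3u - 2)
Negate second polynomial: -4u^2 - 3u + 2
Add: 7u^5 - 2u^4 - 6u^3 - 8u^2 - 4u + 9


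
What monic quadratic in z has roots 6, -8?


p(z) = (z - 6)(z + 8)
Expand: z^2 + 2z - 48


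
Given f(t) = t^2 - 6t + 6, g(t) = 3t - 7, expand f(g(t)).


Substitute g(t) into f:
f(g(t)) = 1*(3t - 7)^2 + (-6)*(3t - 7) + 6
(3t - 7)^2 = 9t^2 - 42t + 49
Expand and combine: 9t^2 - 60t + 97


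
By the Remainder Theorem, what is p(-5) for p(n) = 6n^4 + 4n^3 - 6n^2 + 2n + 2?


By the Remainder Theorem, the remainder equals p(-5):
  6*(-5)^4 = 3750
  4*(-5)^3 = -500
  -6*(-5)^2 = -150
  2*(-5)^1 = -10
  constant: 2
Sum: 3750 - 500 - 150 - 10 + 2 = 3092


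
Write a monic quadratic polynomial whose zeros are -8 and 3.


p(x) = (x + 8)(x - 3)
Expand: x^2 + 5x - 24


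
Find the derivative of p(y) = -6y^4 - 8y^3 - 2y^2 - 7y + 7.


Apply the power rule term by term:
  d/dy(-6y^4) = -24y^3
  d/dy(-8y^3) = -24y^2
  d/dy(-2y^2) = -4y
  d/dy(-7y) = -7
  d/dy(7) = 0
p'(y) = -24y^3 - 24y^2 - 4y - 7


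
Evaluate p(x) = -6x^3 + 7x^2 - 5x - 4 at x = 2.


Using direct substitution:
  -6 * (2)^3 = -48
  7 * (2)^2 = 28
  -5 * (2)^1 = -10
  constant: -4
Sum = -48 + 28 - 10 - 4 = -34


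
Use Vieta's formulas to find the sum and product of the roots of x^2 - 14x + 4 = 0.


For ax^2+bx+c=0: sum = -b/a, product = c/a.
a=1, b=-14, c=4
Sum = -(-14)/1 = 14
Product = (4)/1 = 4


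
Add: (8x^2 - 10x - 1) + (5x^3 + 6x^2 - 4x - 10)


Align terms by degree and add:
  8x^2 - 10x - 1
+ 5x^3 + 6x^2 - 4x - 10
= 5x^3 + 14x^2 - 14x - 11


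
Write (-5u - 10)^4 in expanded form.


Expand (-5u - 10)^4 by repeated multiplication:
  (-5u - 10)^2 = 25u^2 + 100u + 100
  (-5u - 10)^3 = -125u^3 - 750u^2 - 1500u - 1000
= 625u^4 + 5000u^3 + 15000u^2 + 20000u + 10000


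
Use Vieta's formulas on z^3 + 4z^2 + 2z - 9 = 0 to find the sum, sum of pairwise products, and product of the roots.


Monic cubic z^3+bz^2+cz+d=0: sum=-b, pairwise sum=c, product=-d.
b=4, c=2, d=-9
r1+r2+r3 = -4
r1r2+r1r3+r2r3 = 2
r1r2r3 = 9


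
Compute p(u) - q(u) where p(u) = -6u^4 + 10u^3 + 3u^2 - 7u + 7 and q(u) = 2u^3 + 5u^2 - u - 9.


Distribute the minus sign:
  (-6u^4 + 10u^3 + 3u^2 - 7u + 7)
- (2u^3 + 5u^2 - u - 9)
Negate second polynomial: -2u^3 - 5u^2 + u + 9
Add: -6u^4 + 8u^3 - 2u^2 - 6u + 16


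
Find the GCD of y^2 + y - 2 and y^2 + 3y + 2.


Factor each:
  y^2 + y - 2 = (y + 2)(y - 1)
  y^2 + 3y + 2 = (y + 2)(y + 1)
Common monic factor: y + 2


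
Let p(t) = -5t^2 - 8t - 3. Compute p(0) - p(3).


p(0) = -3
p(3) = -72
p(0) - p(3) = -3 + 72 = 69


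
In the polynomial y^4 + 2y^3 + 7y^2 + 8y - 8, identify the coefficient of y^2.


Read off the coefficient of y^2: 7


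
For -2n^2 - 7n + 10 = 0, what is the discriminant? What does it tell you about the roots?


D = b^2 - 4ac = (-7)^2 - 4(-2)(10) = 49 + 80 = 129
Since D > 0: two distinct irrational roots


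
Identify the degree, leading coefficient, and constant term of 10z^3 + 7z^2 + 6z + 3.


Highest power of z is 3, with coefficient 10. Constant term is 3.
Degree = 3, leading coefficient = 10, constant term = 3


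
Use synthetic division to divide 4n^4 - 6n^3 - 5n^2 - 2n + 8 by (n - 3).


Synthetic division with c = 3. Coefficients: 4, -6, -5, -2, 8
Bring down 4.
  4 * 3 = 12; 12 - 6 = 6
  6 * 3 = 18; 18 - 5 = 13
  13 * 3 = 39; 39 - 2 = 37
  37 * 3 = 111; 111 + 8 = 119
Quotient: 4n^3 + 6n^2 + 13n + 37, Remainder: 119


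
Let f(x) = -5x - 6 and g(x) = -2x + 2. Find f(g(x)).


Substitute g(x) into f:
f(g(x)) = -5*(-2x + 2) + (-6)
Expand and combine: 10x - 16


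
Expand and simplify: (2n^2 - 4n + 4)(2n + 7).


Distribute each term of the first polynomial:
  (2n^2)(2n + 7) = 4n^3 + 14n^2
  (-4n)(2n + 7) = -8n^2 - 28n
  (4)(2n + 7) = 8n + 28
Sum: 4n^3 + 6n^2 - 20n + 28


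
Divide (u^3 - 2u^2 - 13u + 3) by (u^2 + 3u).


(u^3 - 2u^2 - 13u + 3) / (u^2 + 3u)
Step 1: u * (u^2 + 3u) = u^3 + 3u^2; subtract.
Step 2: -5 * (u^2 + 3u) = -5u^2 - 15u; subtract.
Quotient: u - 5, Remainder: 2u + 3


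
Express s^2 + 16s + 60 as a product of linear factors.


Roots satisfy r1 + r2 = -b/a = -16 and r1*r2 = c/a = 60.
So r1 = -10, r2 = -6.
s^2 + 16s + 60 = (s - r1)(s - r2) = (s + 10)(s + 6)


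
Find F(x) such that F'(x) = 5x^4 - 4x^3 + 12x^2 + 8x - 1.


Reverse power rule on each term:
  ∫ 5x^4 dx = x^5
  ∫ -4x^3 dx = -x^4
  ∫ 12x^2 dx = 4x^3
  ∫ 8x dx = 4x^2
  ∫ -1 dx = -x
F(x) = x^5 - x^4 + 4x^3 + 4x^2 - x + C


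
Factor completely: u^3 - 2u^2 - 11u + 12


Try integer roots (divisors of 12). u=1: p(1)=0.
Divide out (u - 1): quotient is u^2 - u - 12.
Factor the quadratic: (u + 3)(u - 4)
Result: (u - 1)(u + 3)(u - 4)


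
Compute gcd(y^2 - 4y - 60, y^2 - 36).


Factor each:
  y^2 - 4y - 60 = (y + 6)(y - 10)
  y^2 - 36 = (y + 6)(y - 6)
Common monic factor: y + 6


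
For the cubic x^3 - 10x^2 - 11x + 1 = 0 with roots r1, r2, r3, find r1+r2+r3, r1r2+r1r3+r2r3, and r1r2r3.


Monic cubic x^3+bx^2+cx+d=0: sum=-b, pairwise sum=c, product=-d.
b=-10, c=-11, d=1
r1+r2+r3 = 10
r1r2+r1r3+r2r3 = -11
r1r2r3 = -1


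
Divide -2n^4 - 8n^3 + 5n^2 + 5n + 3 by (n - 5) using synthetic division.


Synthetic division with c = 5. Coefficients: -2, -8, 5, 5, 3
Bring down -2.
  -2 * 5 = -10; -10 - 8 = -18
  -18 * 5 = -90; -90 + 5 = -85
  -85 * 5 = -425; -425 + 5 = -420
  -420 * 5 = -2100; -2100 + 3 = -2097
Quotient: -2n^3 - 18n^2 - 85n - 420, Remainder: -2097


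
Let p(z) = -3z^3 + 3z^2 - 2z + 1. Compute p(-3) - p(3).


p(-3) = 115
p(3) = -59
p(-3) - p(3) = 115 + 59 = 174


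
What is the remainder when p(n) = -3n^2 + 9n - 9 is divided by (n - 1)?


By the Remainder Theorem, the remainder equals p(1):
  -3*(1)^2 = -3
  9*(1)^1 = 9
  constant: -9
Sum: -3 + 9 - 9 = -3


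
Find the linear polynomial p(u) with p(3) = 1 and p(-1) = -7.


p(u) = mu + b. Using p(3)=1, p(-1)=-7:
m = (1 + 7)/(3 + 1) = 8/4 = 2
b = 1 - m*(3) = 1 - 6 = -5
p(u) = 2u - 5


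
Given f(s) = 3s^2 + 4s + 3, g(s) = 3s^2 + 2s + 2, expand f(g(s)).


Substitute g(s) into f:
f(g(s)) = 3*(3s^2 + 2s + 2)^2 + 4*(3s^2 + 2s + 2) + 3
(3s^2 + 2s + 2)^2 = 9s^4 + 12s^3 + 16s^2 + 8s + 4
Expand and combine: 27s^4 + 36s^3 + 60s^2 + 32s + 23


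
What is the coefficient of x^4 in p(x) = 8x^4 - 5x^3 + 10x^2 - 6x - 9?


Read off the coefficient of x^4: 8


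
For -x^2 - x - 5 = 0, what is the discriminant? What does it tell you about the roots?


D = b^2 - 4ac = (-1)^2 - 4(-1)(-5) = 1 - 20 = -19
Since D < 0: two complex conjugate roots (no real roots)


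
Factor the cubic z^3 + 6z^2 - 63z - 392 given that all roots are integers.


Try integer roots (divisors of -392). z=-7: p(-7)=0.
Divide out (z + 7): quotient is z^2 - z - 56.
Factor the quadratic: (z + 7)(z - 8)
Result: (z + 7)(z + 7)(z - 8)


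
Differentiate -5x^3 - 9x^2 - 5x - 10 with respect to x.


Apply the power rule term by term:
  d/dx(-5x^3) = -15x^2
  d/dx(-9x^2) = -18x
  d/dx(-5x) = -5
  d/dx(-10) = 0
p'(x) = -15x^2 - 18x - 5


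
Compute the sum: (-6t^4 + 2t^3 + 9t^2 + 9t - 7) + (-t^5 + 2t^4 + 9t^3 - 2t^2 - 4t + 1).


Align terms by degree and add:
  -6t^4 + 2t^3 + 9t^2 + 9t - 7
  -t^5 + 2t^4 + 9t^3 - 2t^2 - 4t + 1
= -t^5 - 4t^4 + 11t^3 + 7t^2 + 5t - 6


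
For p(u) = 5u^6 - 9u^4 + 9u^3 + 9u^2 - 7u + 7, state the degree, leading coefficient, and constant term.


Highest power of u is 6, with coefficient 5. Constant term is 7.
Degree = 6, leading coefficient = 5, constant term = 7


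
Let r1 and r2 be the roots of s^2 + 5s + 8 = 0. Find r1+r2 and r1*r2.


For as^2+bs+c=0: sum = -b/a, product = c/a.
a=1, b=5, c=8
Sum = -(5)/1 = -5
Product = (8)/1 = 8


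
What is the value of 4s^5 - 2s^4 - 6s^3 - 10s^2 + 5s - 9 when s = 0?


Using direct substitution:
  4 * (0)^5 = 0
  -2 * (0)^4 = 0
  -6 * (0)^3 = 0
  -10 * (0)^2 = 0
  5 * (0)^1 = 0
  constant: -9
Sum = 0 + 0 + 0 + 0 + 0 - 9 = -9


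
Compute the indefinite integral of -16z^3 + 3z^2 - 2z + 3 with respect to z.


Reverse power rule on each term:
  ∫ -16z^3 dz = -4z^4
  ∫ 3z^2 dz = z^3
  ∫ -2z dz = -z^2
  ∫ 3 dz = 3z
F(z) = -4z^4 + z^3 - z^2 + 3z + C


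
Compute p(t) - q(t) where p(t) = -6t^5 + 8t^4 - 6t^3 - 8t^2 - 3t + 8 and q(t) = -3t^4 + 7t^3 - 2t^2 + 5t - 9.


Distribute the minus sign:
  (-6t^5 + 8t^4 - 6t^3 - 8t^2 - 3t + 8)
- (-3t^4 + 7t^3 - 2t^2 + 5t - 9)
Negate second polynomial: 3t^4 - 7t^3 + 2t^2 - 5t + 9
Add: -6t^5 + 11t^4 - 13t^3 - 6t^2 - 8t + 17


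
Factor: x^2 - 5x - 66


Roots satisfy r1 + r2 = -b/a = 5 and r1*r2 = c/a = -66.
So r1 = -6, r2 = 11.
x^2 - 5x - 66 = (x - r1)(x - r2) = (x + 6)(x - 11)


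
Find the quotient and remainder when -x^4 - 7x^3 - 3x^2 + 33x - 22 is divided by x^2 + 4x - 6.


(-x^4 - 7x^3 - 3x^2 + 33x - 22) / (x^2 + 4x - 6)
Step 1: -x^2 * (x^2 + 4x - 6) = -x^4 - 4x^3 + 6x^2; subtract.
Step 2: -3x * (x^2 + 4x - 6) = -3x^3 - 12x^2 + 18x; subtract.
Step 3: 3 * (x^2 + 4x - 6) = 3x^2 + 12x - 18; subtract.
Quotient: -x^2 - 3x + 3, Remainder: 3x - 4


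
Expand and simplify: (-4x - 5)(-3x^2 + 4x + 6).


Distribute each term of the first polynomial:
  (-4x)(-3x^2 + 4x + 6) = 12x^3 - 16x^2 - 24x
  (-5)(-3x^2 + 4x + 6) = 15x^2 - 20x - 30
Sum: 12x^3 - x^2 - 44x - 30


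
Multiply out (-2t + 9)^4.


Expand (-2t + 9)^4 by repeated multiplication:
  (-2t + 9)^2 = 4t^2 - 36t + 81
  (-2t + 9)^3 = -8t^3 + 108t^2 - 486t + 729
= 16t^4 - 288t^3 + 1944t^2 - 5832t + 6561


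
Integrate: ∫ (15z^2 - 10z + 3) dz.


Reverse power rule on each term:
  ∫ 15z^2 dz = 5z^3
  ∫ -10z dz = -5z^2
  ∫ 3 dz = 3z
F(z) = 5z^3 - 5z^2 + 3z + C


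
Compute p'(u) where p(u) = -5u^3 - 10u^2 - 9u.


Apply the power rule term by term:
  d/du(-5u^3) = -15u^2
  d/du(-10u^2) = -20u
  d/du(-9u) = -9
p'(u) = -15u^2 - 20u - 9


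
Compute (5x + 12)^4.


Expand (5x + 12)^4 by repeated multiplication:
  (5x + 12)^2 = 25x^2 + 120x + 144
  (5x + 12)^3 = 125x^3 + 900x^2 + 2160x + 1728
= 625x^4 + 6000x^3 + 21600x^2 + 34560x + 20736


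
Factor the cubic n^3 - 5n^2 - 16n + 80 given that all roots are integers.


Try integer roots (divisors of 80). n=5: p(5)=0.
Divide out (n - 5): quotient is n^2 - 16.
Factor the quadratic: (n - 4)(n + 4)
Result: (n - 5)(n - 4)(n + 4)


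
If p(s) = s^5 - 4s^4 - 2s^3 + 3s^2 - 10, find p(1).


Using direct substitution:
  1 * (1)^5 = 1
  -4 * (1)^4 = -4
  -2 * (1)^3 = -2
  3 * (1)^2 = 3
  0 * (1)^1 = 0
  constant: -10
Sum = 1 - 4 - 2 + 3 + 0 - 10 = -12


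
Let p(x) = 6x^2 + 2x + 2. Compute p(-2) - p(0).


p(-2) = 22
p(0) = 2
p(-2) - p(0) = 22 - 2 = 20


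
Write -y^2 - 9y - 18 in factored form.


Roots satisfy r1 + r2 = -b/a = -9 and r1*r2 = c/a = 18.
So r1 = -3, r2 = -6.
-y^2 - 9y - 18 = -(y - r1)(y - r2) = -(y + 3)(y + 6)


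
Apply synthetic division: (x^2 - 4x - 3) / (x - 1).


Synthetic division with c = 1. Coefficients: 1, -4, -3
Bring down 1.
  1 * 1 = 1; 1 - 4 = -3
  -3 * 1 = -3; -3 - 3 = -6
Quotient: x - 3, Remainder: -6


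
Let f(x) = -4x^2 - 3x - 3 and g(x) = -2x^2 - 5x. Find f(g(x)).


Substitute g(x) into f:
f(g(x)) = -4*(-2x^2 - 5x)^2 + (-3)*(-2x^2 - 5x) + (-3)
(-2x^2 - 5x)^2 = 4x^4 + 20x^3 + 25x^2
Expand and combine: -16x^4 - 80x^3 - 94x^2 + 15x - 3


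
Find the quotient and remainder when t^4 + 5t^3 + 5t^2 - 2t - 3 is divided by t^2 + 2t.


(t^4 + 5t^3 + 5t^2 - 2t - 3) / (t^2 + 2t)
Step 1: t^2 * (t^2 + 2t) = t^4 + 2t^3; subtract.
Step 2: 3t * (t^2 + 2t) = 3t^3 + 6t^2; subtract.
Step 3: -1 * (t^2 + 2t) = -t^2 - 2t; subtract.
Quotient: t^2 + 3t - 1, Remainder: -3


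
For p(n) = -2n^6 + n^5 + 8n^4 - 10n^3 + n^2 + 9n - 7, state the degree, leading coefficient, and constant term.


Highest power of n is 6, with coefficient -2. Constant term is -7.
Degree = 6, leading coefficient = -2, constant term = -7


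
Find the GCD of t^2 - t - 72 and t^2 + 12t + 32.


Factor each:
  t^2 - t - 72 = (t + 8)(t - 9)
  t^2 + 12t + 32 = (t + 8)(t + 4)
Common monic factor: t + 8


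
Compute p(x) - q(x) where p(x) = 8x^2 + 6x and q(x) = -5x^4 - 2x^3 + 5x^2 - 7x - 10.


Distribute the minus sign:
  (8x^2 + 6x)
- (-5x^4 - 2x^3 + 5x^2 - 7x - 10)
Negate second polynomial: 5x^4 + 2x^3 - 5x^2 + 7x + 10
Add: 5x^4 + 2x^3 + 3x^2 + 13x + 10


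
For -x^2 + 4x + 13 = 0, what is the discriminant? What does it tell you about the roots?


D = b^2 - 4ac = (4)^2 - 4(-1)(13) = 16 + 52 = 68
Since D > 0: two distinct irrational roots


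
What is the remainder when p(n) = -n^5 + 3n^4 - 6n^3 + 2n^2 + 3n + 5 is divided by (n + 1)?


By the Remainder Theorem, the remainder equals p(-1):
  -1*(-1)^5 = 1
  3*(-1)^4 = 3
  -6*(-1)^3 = 6
  2*(-1)^2 = 2
  3*(-1)^1 = -3
  constant: 5
Sum: 1 + 3 + 6 + 2 - 3 + 5 = 14


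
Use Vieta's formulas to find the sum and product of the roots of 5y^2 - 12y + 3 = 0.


For ay^2+by+c=0: sum = -b/a, product = c/a.
a=5, b=-12, c=3
Sum = -(-12)/5 = 12/5
Product = (3)/5 = 3/5
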